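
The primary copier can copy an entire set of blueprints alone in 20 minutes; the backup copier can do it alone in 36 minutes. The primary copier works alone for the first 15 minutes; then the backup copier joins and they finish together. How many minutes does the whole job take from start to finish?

In 15 minutes the primary copier does 15/20 = 3/4 of the job, leaving 1/4.
The primary copier and the backup copier together work at 7/90 per minute, so finishing takes 1/4 ÷ 7/90 = 45/14 minutes.
Total time = 15 + 45/14 = 255/14 minutes.

255/14 minutes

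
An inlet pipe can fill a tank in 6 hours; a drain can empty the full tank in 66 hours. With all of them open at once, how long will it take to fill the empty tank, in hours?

33/5 hours

Net rate = 1/6 − 1/66 = (11 − 1)/66 = 10/66 = 5/33 per hour.
Filling time = 1 ÷ (5/33) = 33/5 hours.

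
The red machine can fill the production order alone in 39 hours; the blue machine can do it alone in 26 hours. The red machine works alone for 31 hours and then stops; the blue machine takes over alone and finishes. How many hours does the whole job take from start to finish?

109/3 hours

In 31 hours the red machine does 31/39 of the job, leaving 8/39.
The blue machine works at 1/26 per hour, so finishing takes 8/39 ÷ 1/26 = 16/3 hours.
Total time = 31 + 16/3 = 109/3 hours.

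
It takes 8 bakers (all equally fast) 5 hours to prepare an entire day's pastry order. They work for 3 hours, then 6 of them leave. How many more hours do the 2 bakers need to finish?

8 hours

One baker does 1/40 of the job per hour.
After 3 hours with 8 bakers, 3/5 is done (2/5 left).
With 2 bakers the rate is 2/40 = 1/20, so the rest takes 2/5 ÷ 1/20 = 8 hours.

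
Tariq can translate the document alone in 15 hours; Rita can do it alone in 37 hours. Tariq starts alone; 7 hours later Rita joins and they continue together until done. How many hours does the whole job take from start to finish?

In 7 hours Tariq does 7/15 of the job, leaving 8/15.
Tariq and Rita together work at 52/555 per hour, so finishing takes 8/15 ÷ 52/555 = 74/13 hours.
Total time = 7 + 74/13 = 165/13 hours.

165/13 hours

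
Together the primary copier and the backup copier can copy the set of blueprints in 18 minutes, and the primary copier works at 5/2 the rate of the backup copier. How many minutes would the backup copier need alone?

Let the backup copier's rate be r; then the primary copier's rate is (5/2)r, so together (5/2 + 1)r = (7/2)r = 1/18.
Thus r = 1/63 per minute.
The backup copier alone: 63 minutes; the primary copier alone: 126/5 minutes.

63 minutes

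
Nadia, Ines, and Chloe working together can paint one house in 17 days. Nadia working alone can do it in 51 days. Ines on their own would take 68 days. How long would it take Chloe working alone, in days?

204/5 days

Combined rate is 1/17 per day.
Known contribution: 1/51 + 1/68 = (4 + 3)/204 = 7/204 per day.
So Chloe's rate is 1/17 − 7/204 = 5/204, meaning 204/5 days alone.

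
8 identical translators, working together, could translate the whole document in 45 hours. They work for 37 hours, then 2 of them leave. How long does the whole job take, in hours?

One translator does 1/360 of the job per hour.
After 37 hours with 8 translators, 37/45 is done (8/45 left).
With 6 translators the rate is 6/360 = 1/60, so the rest takes 8/45 ÷ 1/60 = 32/3 hours.
Total = 37 + 32/3 = 143/3 hours.

143/3 hours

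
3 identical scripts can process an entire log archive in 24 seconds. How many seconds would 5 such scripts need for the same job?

Total work is 3·24 = 72 script-seconds.
With 5 scripts: 72/5 seconds.

72/5 seconds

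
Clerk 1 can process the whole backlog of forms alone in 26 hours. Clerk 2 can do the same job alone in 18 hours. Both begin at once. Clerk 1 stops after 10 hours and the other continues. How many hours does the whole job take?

In the first 10 hours the combined rate is 11/117, so 110/117 of the job is done, leaving 7/117.
After clerk 1 leaves the rate is 1/18 per hour; the remaining 7/117 takes 14/13 hours.
Total = 10 + 14/13 = 144/13 hours.

144/13 hours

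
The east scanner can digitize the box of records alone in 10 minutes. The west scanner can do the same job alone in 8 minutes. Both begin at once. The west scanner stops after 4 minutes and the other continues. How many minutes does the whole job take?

5 minutes

In the first 4 minutes the combined rate is 9/40, so 9/10 of the job is done, leaving 1/10.
After the west scanner leaves the rate is 1/10 per minute; the remaining 1/10 takes 1 minute.
Total = 4 + 1 = 5 minutes.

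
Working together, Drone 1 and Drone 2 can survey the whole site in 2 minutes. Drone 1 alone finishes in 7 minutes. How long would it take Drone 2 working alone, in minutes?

14/5 minutes

Combined rate is 1/2 per minute.
Known contribution: 1/7 per minute.
So Drone 2's rate is 1/2 − 1/7 = 5/14, meaning 14/5 minutes alone.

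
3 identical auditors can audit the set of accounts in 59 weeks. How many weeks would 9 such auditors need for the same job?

Total work is 3·59 = 177 auditor-weeks.
With 9 auditors: 177/9 = 59/3 weeks.

59/3 weeks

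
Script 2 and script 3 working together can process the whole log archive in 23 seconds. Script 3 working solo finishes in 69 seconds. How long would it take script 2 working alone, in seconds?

69/2 seconds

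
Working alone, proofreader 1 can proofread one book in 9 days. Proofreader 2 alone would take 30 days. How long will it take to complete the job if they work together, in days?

90/13 days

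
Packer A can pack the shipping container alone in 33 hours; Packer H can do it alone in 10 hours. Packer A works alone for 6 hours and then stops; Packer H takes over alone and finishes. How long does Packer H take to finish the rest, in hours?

In 6 hours Packer A does 6/33 = 2/11 of the job, leaving 9/11.
Packer H works at 1/10 per hour, so finishing takes 9/11 ÷ 1/10 = 90/11 hours.

90/11 hours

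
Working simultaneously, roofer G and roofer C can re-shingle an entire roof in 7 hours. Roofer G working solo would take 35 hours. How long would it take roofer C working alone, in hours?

Combined rate is 1/7 per hour.
Known contribution: 1/35 per hour.
So roofer C's rate is 1/7 − 1/35 = 4/35, meaning 35/4 hours alone.

35/4 hours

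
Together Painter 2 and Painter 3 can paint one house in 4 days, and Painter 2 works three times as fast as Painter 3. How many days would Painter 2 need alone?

16/3 days

Let Painter 3's rate be r; then Painter 2's rate is 3r, so together (3 + 1)r = 4r = 1/4.
Thus r = 1/16 per day.
Painter 3 alone: 16 days; Painter 2 alone: 16/3 days.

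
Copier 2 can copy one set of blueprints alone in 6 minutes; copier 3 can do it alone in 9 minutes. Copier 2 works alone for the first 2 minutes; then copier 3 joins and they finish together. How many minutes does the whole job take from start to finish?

22/5 minutes

In 2 minutes copier 2 does 2/6 = 1/3 of the job, leaving 2/3.
Copier 2 and copier 3 together work at 5/18 per minute, so finishing takes 2/3 ÷ 5/18 = 12/5 minutes.
Total time = 2 + 12/5 = 22/5 minutes.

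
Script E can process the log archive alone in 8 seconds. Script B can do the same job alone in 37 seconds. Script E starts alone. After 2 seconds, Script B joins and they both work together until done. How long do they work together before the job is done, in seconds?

In the first 2 seconds Script E alone does 2/8 = 1/4 of the job, leaving 3/4.
Once everyone is working, combined rate: 1/8 + 1/37 = (37 + 8)/296 = 45/296 per second.
Remaining 3/4 at 45/296 per second takes 74/15 seconds.

74/15 seconds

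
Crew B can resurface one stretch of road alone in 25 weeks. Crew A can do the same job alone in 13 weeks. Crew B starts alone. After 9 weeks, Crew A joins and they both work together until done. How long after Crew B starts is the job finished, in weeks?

275/19 weeks

In the first 9 weeks Crew B alone does 9/25 of the job, leaving 16/25.
Once everyone is working, combined rate: 1/25 + 1/13 = (13 + 25)/325 = 38/325 per week.
Remaining 16/25 at 38/325 per week takes 104/19 weeks.
Total from the start = 9 + 104/19 = 275/19 weeks.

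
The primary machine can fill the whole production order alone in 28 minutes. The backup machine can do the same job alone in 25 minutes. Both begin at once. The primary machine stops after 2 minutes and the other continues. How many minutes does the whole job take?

In the first 2 minutes the combined rate is 53/700, so 53/350 of the job is done, leaving 297/350.
After the primary machine leaves the rate is 1/25 per minute; the remaining 297/350 takes 297/14 minutes.
Total = 2 + 297/14 = 325/14 minutes.

325/14 minutes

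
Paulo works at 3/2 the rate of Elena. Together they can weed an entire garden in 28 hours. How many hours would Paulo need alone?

140/3 hours

Let Elena's rate be r; then Paulo's rate is (3/2)r, so together (3/2 + 1)r = (5/2)r = 1/28.
Thus r = 1/70 per hour.
Elena alone: 70 hours; Paulo alone: 140/3 hours.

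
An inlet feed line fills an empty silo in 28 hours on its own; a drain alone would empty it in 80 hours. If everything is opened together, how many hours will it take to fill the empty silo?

560/13 hours

Net rate = 1/28 − 1/80 = (20 − 7)/560 = 13/560 per hour.
Filling time = 1 ÷ (13/560) = 560/13 hours.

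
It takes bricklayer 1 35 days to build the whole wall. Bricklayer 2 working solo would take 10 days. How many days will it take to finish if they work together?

With two workers the combined time is the product over the sum: 35·10/(35+10) = 350/45 = 70/9 days.

70/9 days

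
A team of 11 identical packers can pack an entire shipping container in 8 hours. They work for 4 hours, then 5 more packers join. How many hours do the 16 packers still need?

One packer does 1/88 of the job per hour.
After 4 hours with 11 packers, 1/2 is done (1/2 left).
With 16 packers the rate is 16/88 = 2/11, so the rest takes 1/2 ÷ 2/11 = 11/4 hours.

11/4 hours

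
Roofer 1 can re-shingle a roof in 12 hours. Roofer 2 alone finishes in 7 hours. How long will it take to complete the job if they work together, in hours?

Combined rate: 1/12 + 1/7 = (7 + 12)/84 = 19/84 per hour.
Time = 1 ÷ (19/84) = 84/19 hours.

84/19 hours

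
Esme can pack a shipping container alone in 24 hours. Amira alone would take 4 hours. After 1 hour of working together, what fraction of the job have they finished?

Combined rate: 1/24 + 1/4 = (1 + 6)/24 = 7/24 per hour.
In 1 hour they complete 1·7/24 = 7/24 of the job.

7/24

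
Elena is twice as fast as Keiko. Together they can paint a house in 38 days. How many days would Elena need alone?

57 days

Let Keiko's rate be r; then Elena's rate is 2r, so together (2 + 1)r = 3r = 1/38.
Thus r = 1/114 per day.
Keiko alone: 114 days; Elena alone: 57 days.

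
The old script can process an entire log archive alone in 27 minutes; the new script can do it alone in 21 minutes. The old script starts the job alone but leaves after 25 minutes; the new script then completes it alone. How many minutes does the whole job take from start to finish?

239/9 minutes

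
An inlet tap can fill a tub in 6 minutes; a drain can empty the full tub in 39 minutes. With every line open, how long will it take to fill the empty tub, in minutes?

Net rate = 1/6 − 1/39 = (13 − 2)/78 = 11/78 per minute.
Filling time = 1 ÷ (11/78) = 78/11 minutes.

78/11 minutes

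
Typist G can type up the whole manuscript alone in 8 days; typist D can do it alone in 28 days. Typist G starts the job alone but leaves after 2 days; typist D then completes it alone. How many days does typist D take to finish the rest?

In 2 days typist G does 2/8 = 1/4 of the job, leaving 3/4.
Typist D works at 1/28 per day, so finishing takes 3/4 ÷ 1/28 = 21 days.

21 days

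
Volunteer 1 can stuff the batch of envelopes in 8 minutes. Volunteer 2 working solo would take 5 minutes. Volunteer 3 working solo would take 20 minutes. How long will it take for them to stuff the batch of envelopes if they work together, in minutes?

Combined rate: 1/8 + 1/5 + 1/20 = (5 + 8 + 2)/40 = 15/40 = 3/8 per minute.
Time = 1 ÷ (3/8) = 8/3 minutes.

8/3 minutes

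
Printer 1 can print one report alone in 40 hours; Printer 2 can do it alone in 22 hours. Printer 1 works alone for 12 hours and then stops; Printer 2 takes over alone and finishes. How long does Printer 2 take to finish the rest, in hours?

In 12 hours Printer 1 does 12/40 = 3/10 of the job, leaving 7/10.
Printer 2 works at 1/22 per hour, so finishing takes 7/10 ÷ 1/22 = 77/5 hours.

77/5 hours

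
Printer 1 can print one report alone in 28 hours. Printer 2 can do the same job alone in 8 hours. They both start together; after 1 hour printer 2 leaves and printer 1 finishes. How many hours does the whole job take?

49/2 hours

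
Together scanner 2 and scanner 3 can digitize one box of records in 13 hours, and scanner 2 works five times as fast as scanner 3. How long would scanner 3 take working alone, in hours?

78 hours

Let scanner 3's rate be r; then scanner 2's rate is 5r, so together (5 + 1)r = 6r = 1/13.
Thus r = 1/78 per hour.
Scanner 3 alone: 78 hours; scanner 2 alone: 78/5 hours.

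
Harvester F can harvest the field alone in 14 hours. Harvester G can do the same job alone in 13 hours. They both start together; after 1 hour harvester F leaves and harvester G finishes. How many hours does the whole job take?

In the first 1 hour the combined rate is 27/182, so 27/182 of the job is done, leaving 155/182.
After harvester F leaves the rate is 1/13 per hour; the remaining 155/182 takes 155/14 hours.
Total = 1 + 155/14 = 169/14 hours.

169/14 hours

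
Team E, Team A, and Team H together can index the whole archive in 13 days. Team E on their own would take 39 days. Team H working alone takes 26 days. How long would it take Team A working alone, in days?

78 days

Combined rate is 1/13 per day.
Known contribution: 1/39 + 1/26 = (2 + 3)/78 = 5/78 per day.
So Team A's rate is 1/13 − 5/78 = 1/78, meaning 78 days alone.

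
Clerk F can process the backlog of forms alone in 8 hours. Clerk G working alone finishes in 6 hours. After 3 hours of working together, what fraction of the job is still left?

Combined rate: 1/8 + 1/6 = (3 + 4)/24 = 7/24 per hour.
In 3 hours they complete 3·7/24 = 7/8 of the job.
So 1/8 remains.

1/8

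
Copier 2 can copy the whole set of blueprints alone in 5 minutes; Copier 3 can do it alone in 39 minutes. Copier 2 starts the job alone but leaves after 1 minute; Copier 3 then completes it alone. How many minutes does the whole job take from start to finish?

In 1 minute Copier 2 does 1/5 of the job, leaving 4/5.
Copier 3 works at 1/39 per minute, so finishing takes 4/5 ÷ 1/39 = 156/5 minutes.
Total time = 1 + 156/5 = 161/5 minutes.

161/5 minutes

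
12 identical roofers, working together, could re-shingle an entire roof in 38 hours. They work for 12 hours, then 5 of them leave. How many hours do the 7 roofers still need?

312/7 hours

One roofer does 1/456 of the job per hour.
After 12 hours with 12 roofers, 6/19 is done (13/19 left).
With 7 roofers the rate is 7/456, so the rest takes 13/19 ÷ 7/456 = 312/7 hours.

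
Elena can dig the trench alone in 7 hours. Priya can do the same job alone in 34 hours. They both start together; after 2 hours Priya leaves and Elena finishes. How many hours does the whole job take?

In the first 2 hours the combined rate is 41/238, so 41/119 of the job is done, leaving 78/119.
After Priya leaves the rate is 1/7 per hour; the remaining 78/119 takes 78/17 hours.
Total = 2 + 78/17 = 112/17 hours.

112/17 hours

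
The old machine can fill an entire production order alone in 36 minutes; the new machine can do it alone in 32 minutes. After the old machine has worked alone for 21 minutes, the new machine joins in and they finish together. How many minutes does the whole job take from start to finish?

477/17 minutes

In 21 minutes the old machine does 21/36 = 7/12 of the job, leaving 5/12.
The old machine and the new machine together work at 17/288 per minute, so finishing takes 5/12 ÷ 17/288 = 120/17 minutes.
Total time = 21 + 120/17 = 477/17 minutes.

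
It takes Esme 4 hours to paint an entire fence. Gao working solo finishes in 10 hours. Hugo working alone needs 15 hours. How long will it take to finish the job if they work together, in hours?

12/5 hours

Combined rate: 1/4 + 1/10 + 1/15 = (15 + 6 + 4)/60 = 25/60 = 5/12 per hour.
Time = 1 ÷ (5/12) = 12/5 hours.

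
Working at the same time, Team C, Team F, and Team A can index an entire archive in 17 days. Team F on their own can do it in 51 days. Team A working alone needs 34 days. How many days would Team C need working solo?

102 days

Combined rate is 1/17 per day.
Known contribution: 1/51 + 1/34 = (2 + 3)/102 = 5/102 per day.
So Team C's rate is 1/17 − 5/102 = 1/102, meaning 102 days alone.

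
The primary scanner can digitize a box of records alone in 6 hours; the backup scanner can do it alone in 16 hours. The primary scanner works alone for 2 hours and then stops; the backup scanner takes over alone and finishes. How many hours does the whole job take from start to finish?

38/3 hours

In 2 hours the primary scanner does 2/6 = 1/3 of the job, leaving 2/3.
The backup scanner works at 1/16 per hour, so finishing takes 2/3 ÷ 1/16 = 32/3 hours.
Total time = 2 + 32/3 = 38/3 hours.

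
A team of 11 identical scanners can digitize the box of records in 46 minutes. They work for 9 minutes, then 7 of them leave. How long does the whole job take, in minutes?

One scanner does 1/506 of the job per minute.
After 9 minutes with 11 scanners, 9/46 is done (37/46 left).
With 4 scanners the rate is 4/506 = 2/253, so the rest takes 37/46 ÷ 2/253 = 407/4 minutes.
Total = 9 + 407/4 = 443/4 minutes.

443/4 minutes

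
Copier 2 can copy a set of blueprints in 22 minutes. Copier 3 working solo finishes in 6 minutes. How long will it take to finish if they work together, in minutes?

33/7 minutes

Combined rate: 1/22 + 1/6 = (3 + 11)/66 = 14/66 = 7/33 per minute.
Time = 1 ÷ (7/33) = 33/7 minutes.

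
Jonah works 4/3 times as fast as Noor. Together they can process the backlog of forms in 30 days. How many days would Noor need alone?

Let Noor's rate be r; then Jonah's rate is (4/3)r, so together (4/3 + 1)r = (7/3)r = 1/30.
Thus r = 1/70 per day.
Noor alone: 70 days; Jonah alone: 105/2 days.

70 days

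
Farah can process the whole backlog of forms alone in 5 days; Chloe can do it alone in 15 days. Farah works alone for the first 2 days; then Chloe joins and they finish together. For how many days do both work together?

9/4 days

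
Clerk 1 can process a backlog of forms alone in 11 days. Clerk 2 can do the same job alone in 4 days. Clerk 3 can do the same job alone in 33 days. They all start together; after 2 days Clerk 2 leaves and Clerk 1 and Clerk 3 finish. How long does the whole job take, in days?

In the first 2 days the combined rate is 49/132, so 49/66 of the job is done, leaving 17/66.
After Clerk 2 leaves the rate is 4/33 per day; the remaining 17/66 takes 17/8 days.
Total = 2 + 17/8 = 33/8 days.

33/8 days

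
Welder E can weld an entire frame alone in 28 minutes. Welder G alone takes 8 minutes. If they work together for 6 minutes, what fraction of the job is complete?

27/28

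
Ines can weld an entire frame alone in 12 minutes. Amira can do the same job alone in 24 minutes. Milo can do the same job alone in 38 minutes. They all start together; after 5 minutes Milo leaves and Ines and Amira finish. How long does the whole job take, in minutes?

In the first 5 minutes the combined rate is 23/152, so 115/152 of the job is done, leaving 37/152.
After Milo leaves the rate is 1/8 per minute; the remaining 37/152 takes 37/19 minutes.
Total = 5 + 37/19 = 132/19 minutes.

132/19 minutes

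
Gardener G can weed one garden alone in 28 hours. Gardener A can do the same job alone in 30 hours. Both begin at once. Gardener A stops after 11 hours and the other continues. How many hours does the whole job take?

In the first 11 hours the combined rate is 29/420, so 319/420 of the job is done, leaving 101/420.
After Gardener A leaves the rate is 1/28 per hour; the remaining 101/420 takes 101/15 hours.
Total = 11 + 101/15 = 266/15 hours.

266/15 hours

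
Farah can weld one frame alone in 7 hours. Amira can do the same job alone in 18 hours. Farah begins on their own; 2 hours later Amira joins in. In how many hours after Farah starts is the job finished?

In the first 2 hours Farah alone does 2/7 of the job, leaving 5/7.
Once everyone is working, combined rate: 1/7 + 1/18 = (18 + 7)/126 = 25/126 per hour.
Remaining 5/7 at 25/126 per hour takes 18/5 hours.
Total from the start = 2 + 18/5 = 28/5 hours.

28/5 hours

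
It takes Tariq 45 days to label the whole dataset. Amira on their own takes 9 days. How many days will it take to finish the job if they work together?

15/2 days

Combined rate: 1/45 + 1/9 = (1 + 5)/45 = 6/45 = 2/15 per day.
Time = 1 ÷ (2/15) = 15/2 days.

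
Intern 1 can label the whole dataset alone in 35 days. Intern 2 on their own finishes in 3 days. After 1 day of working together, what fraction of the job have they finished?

Combined rate: 1/35 + 1/3 = (3 + 35)/105 = 38/105 per day.
In 1 day they complete 1·38/105 = 38/105 of the job.

38/105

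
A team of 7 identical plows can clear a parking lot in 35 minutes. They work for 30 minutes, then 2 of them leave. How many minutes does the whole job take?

One plow does 1/245 of the job per minute.
After 30 minutes with 7 plows, 6/7 is done (1/7 left).
With 5 plows the rate is 5/245 = 1/49, so the rest takes 1/7 ÷ 1/49 = 7 minutes.
Total = 30 + 7 = 37 minutes.

37 minutes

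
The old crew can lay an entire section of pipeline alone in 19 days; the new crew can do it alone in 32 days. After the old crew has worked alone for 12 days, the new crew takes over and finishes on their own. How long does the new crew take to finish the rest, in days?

In 12 days the old crew does 12/19 of the job, leaving 7/19.
The new crew works at 1/32 per day, so finishing takes 7/19 ÷ 1/32 = 224/19 days.

224/19 days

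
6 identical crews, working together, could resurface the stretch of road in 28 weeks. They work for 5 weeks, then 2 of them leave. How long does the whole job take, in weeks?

79/2 weeks

One crew does 1/168 of the job per week.
After 5 weeks with 6 crews, 5/28 is done (23/28 left).
With 4 crews the rate is 4/168 = 1/42, so the rest takes 23/28 ÷ 1/42 = 69/2 weeks.
Total = 5 + 69/2 = 79/2 weeks.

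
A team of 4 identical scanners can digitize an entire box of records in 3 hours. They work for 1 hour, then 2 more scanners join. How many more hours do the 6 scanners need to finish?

4/3 hours

One scanner does 1/12 of the job per hour.
After 1 hour with 4 scanners, 1/3 is done (2/3 left).
With 6 scanners the rate is 6/12 = 1/2, so the rest takes 2/3 ÷ 1/2 = 4/3 hours.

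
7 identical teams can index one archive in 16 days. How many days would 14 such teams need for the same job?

8 days

Total work is 7·16 = 112 team-days.
With 14 teams: 112/14 = 8 days.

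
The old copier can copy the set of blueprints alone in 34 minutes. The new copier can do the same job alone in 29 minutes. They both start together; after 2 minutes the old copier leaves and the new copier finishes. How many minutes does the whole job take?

464/17 minutes

In the first 2 minutes the combined rate is 63/986, so 63/493 of the job is done, leaving 430/493.
After the old copier leaves the rate is 1/29 per minute; the remaining 430/493 takes 430/17 minutes.
Total = 2 + 430/17 = 464/17 minutes.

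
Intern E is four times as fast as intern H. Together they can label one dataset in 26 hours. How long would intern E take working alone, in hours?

Let intern H's rate be r; then intern E's rate is 4r, so together (4 + 1)r = 5r = 1/26.
Thus r = 1/130 per hour.
Intern H alone: 130 hours; intern E alone: 65/2 hours.

65/2 hours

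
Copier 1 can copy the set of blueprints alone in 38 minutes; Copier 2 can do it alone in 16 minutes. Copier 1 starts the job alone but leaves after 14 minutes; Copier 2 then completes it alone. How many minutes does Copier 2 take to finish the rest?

In 14 minutes Copier 1 does 14/38 = 7/19 of the job, leaving 12/19.
Copier 2 works at 1/16 per minute, so finishing takes 12/19 ÷ 1/16 = 192/19 minutes.

192/19 minutes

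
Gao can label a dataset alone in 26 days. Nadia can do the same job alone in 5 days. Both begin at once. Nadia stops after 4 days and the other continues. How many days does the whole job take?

In the first 4 days the combined rate is 31/130, so 62/65 of the job is done, leaving 3/65.
After Nadia leaves the rate is 1/26 per day; the remaining 3/65 takes 6/5 days.
Total = 4 + 6/5 = 26/5 days.

26/5 days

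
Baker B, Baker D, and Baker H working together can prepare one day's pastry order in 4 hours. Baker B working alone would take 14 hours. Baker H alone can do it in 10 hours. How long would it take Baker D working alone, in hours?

140/11 hours

Combined rate is 1/4 per hour.
Known contribution: 1/14 + 1/10 = (5 + 7)/70 = 12/70 = 6/35 per hour.
So Baker D's rate is 1/4 − 6/35 = 11/140, meaning 140/11 hours alone.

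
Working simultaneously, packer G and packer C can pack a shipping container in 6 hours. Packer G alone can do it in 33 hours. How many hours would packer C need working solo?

Combined rate is 1/6 per hour.
Known contribution: 1/33 per hour.
So packer C's rate is 1/6 − 1/33 = 3/22, meaning 22/3 hours alone.

22/3 hours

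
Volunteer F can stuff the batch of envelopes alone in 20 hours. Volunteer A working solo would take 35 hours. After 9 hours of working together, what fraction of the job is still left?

41/140

Combined rate: 1/20 + 1/35 = (7 + 4)/140 = 11/140 per hour.
In 9 hours they complete 9·11/140 = 99/140 of the job.
So 41/140 remains.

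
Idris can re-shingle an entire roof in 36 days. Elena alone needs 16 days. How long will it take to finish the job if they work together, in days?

144/13 days

Combined rate: 1/36 + 1/16 = (4 + 9)/144 = 13/144 per day.
Time = 1 ÷ (13/144) = 144/13 days.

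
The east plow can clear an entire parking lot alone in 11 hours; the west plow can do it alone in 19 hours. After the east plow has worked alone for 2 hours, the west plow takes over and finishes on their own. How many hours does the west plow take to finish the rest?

In 2 hours the east plow does 2/11 of the job, leaving 9/11.
The west plow works at 1/19 per hour, so finishing takes 9/11 ÷ 1/19 = 171/11 hours.

171/11 hours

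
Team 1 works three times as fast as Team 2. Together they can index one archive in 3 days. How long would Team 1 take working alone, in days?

Let Team 2's rate be r; then Team 1's rate is 3r, so together (3 + 1)r = 4r = 1/3.
Thus r = 1/12 per day.
Team 2 alone: 12 days; Team 1 alone: 4 days.

4 days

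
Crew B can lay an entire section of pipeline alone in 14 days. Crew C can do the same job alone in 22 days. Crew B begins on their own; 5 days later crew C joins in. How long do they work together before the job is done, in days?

11/2 days

In the first 5 days crew B alone does 5/14 of the job, leaving 9/14.
Once everyone is working, combined rate: 1/14 + 1/22 = (11 + 7)/154 = 18/154 = 9/77 per day.
Remaining 9/14 at 9/77 per day takes 11/2 days.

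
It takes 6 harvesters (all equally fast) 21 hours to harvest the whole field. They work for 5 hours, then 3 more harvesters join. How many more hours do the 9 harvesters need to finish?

32/3 hours

One harvester does 1/126 of the job per hour.
After 5 hours with 6 harvesters, 5/21 is done (16/21 left).
With 9 harvesters the rate is 9/126 = 1/14, so the rest takes 16/21 ÷ 1/14 = 32/3 hours.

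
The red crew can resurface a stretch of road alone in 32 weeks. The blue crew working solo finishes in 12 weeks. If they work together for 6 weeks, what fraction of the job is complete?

Combined rate: 1/32 + 1/12 = (3 + 8)/96 = 11/96 per week.
In 6 weeks they complete 6·11/96 = 11/16 of the job.

11/16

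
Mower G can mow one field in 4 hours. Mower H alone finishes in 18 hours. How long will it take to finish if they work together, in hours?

36/11 hours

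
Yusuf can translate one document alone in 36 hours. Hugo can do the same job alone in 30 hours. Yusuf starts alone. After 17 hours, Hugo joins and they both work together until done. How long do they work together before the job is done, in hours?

In the first 17 hours Yusuf alone does 17/36 of the job, leaving 19/36.
Once everyone is working, combined rate: 1/36 + 1/30 = (5 + 6)/180 = 11/180 per hour.
Remaining 19/36 at 11/180 per hour takes 95/11 hours.

95/11 hours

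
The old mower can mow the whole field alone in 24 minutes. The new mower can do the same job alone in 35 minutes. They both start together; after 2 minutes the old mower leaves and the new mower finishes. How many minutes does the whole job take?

385/12 minutes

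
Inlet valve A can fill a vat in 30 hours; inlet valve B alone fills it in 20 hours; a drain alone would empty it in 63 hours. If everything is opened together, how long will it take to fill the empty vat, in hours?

252/17 hours

Net rate = 1/30 + 1/20 − 1/63 = (42 + 63 − 20)/1260 = 85/1260 = 17/252 per hour.
Filling time = 1 ÷ (17/252) = 252/17 hours.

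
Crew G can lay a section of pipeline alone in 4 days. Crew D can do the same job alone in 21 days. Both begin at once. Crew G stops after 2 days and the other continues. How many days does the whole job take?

21/2 days

In the first 2 days the combined rate is 25/84, so 25/42 of the job is done, leaving 17/42.
After Crew G leaves the rate is 1/21 per day; the remaining 17/42 takes 17/2 days.
Total = 2 + 17/2 = 21/2 days.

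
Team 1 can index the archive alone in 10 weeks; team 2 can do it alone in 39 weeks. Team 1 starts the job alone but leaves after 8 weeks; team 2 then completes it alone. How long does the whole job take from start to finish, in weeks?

79/5 weeks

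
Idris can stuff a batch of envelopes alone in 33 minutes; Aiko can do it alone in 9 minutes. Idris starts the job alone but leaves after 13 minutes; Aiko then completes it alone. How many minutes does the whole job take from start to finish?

In 13 minutes Idris does 13/33 of the job, leaving 20/33.
Aiko works at 1/9 per minute, so finishing takes 20/33 ÷ 1/9 = 60/11 minutes.
Total time = 13 + 60/11 = 203/11 minutes.

203/11 minutes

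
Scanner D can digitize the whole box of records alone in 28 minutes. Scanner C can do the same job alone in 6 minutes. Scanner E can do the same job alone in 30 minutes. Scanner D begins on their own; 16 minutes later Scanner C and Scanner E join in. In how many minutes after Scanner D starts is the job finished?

In the first 16 minutes Scanner D alone does 16/28 = 4/7 of the job, leaving 3/7.
Once everyone is working, combined rate: 1/28 + 1/6 + 1/30 = (15 + 70 + 14)/420 = 99/420 = 33/140 per minute.
Remaining 3/7 at 33/140 per minute takes 20/11 minutes.
Total from the start = 16 + 20/11 = 196/11 minutes.

196/11 minutes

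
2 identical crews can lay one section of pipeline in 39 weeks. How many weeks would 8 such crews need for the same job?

39/4 weeks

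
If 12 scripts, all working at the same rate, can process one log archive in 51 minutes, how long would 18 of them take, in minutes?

Total work is 12·51 = 612 script-minutes.
With 18 scripts: 612/18 = 34 minutes.

34 minutes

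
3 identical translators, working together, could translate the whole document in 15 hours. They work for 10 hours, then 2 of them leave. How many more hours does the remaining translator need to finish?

15 hours

One translator does 1/45 of the job per hour.
After 10 hours with 3 translators, 2/3 is done (1/3 left).
With 1 translator the rate is 1/45, so the rest takes 1/3 ÷ 1/45 = 15 hours.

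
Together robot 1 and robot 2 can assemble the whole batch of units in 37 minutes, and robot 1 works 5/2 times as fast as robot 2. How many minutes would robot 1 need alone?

259/5 minutes

Let robot 2's rate be r; then robot 1's rate is (5/2)r, so together (5/2 + 1)r = (7/2)r = 1/37.
Thus r = 2/259 per minute.
Robot 2 alone: 259/2 minutes; robot 1 alone: 259/5 minutes.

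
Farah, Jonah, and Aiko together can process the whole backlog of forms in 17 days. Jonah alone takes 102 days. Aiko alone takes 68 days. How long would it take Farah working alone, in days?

204/7 days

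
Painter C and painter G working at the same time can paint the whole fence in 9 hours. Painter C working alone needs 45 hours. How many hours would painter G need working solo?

45/4 hours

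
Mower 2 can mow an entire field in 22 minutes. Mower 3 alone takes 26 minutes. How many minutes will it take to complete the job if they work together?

Combined rate: 1/22 + 1/26 = (13 + 11)/286 = 24/286 = 12/143 per minute.
Time = 1 ÷ (12/143) = 143/12 minutes.

143/12 minutes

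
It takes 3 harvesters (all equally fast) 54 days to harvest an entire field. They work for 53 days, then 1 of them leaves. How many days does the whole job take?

109/2 days

One harvester does 1/162 of the job per day.
After 53 days with 3 harvesters, 53/54 is done (1/54 left).
With 2 harvesters the rate is 2/162 = 1/81, so the rest takes 1/54 ÷ 1/81 = 3/2 days.
Total = 53 + 3/2 = 109/2 days.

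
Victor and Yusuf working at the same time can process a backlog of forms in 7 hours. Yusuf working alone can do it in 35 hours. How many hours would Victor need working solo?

35/4 hours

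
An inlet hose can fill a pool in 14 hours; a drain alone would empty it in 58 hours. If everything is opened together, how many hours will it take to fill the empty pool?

Net rate = 1/14 − 1/58 = (29 − 7)/406 = 22/406 = 11/203 per hour.
Filling time = 1 ÷ (11/203) = 203/11 hours.

203/11 hours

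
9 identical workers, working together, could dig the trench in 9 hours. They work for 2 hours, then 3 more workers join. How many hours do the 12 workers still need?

21/4 hours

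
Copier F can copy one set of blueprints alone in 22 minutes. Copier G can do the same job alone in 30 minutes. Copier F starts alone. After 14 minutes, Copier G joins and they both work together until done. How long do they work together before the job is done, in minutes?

In the first 14 minutes Copier F alone does 14/22 = 7/11 of the job, leaving 4/11.
Once everyone is working, combined rate: 1/22 + 1/30 = (15 + 11)/330 = 26/330 = 13/165 per minute.
Remaining 4/11 at 13/165 per minute takes 60/13 minutes.

60/13 minutes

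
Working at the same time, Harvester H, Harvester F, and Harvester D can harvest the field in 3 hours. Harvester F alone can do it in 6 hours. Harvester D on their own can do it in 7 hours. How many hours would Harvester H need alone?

Combined rate is 1/3 per hour.
Known contribution: 1/6 + 1/7 = (7 + 6)/42 = 13/42 per hour.
So Harvester H's rate is 1/3 − 13/42 = 1/42, meaning 42 hours alone.

42 hours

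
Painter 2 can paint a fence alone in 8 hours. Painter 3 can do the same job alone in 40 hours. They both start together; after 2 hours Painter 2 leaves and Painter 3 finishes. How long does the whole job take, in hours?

In the first 2 hours the combined rate is 3/20, so 3/10 of the job is done, leaving 7/10.
After Painter 2 leaves the rate is 1/40 per hour; the remaining 7/10 takes 28 hours.
Total = 2 + 28 = 30 hours.

30 hours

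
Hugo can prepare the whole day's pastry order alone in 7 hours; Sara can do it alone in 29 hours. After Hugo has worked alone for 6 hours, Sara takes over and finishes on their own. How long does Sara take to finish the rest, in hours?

In 6 hours Hugo does 6/7 of the job, leaving 1/7.
Sara works at 1/29 per hour, so finishing takes 1/7 ÷ 1/29 = 29/7 hours.

29/7 hours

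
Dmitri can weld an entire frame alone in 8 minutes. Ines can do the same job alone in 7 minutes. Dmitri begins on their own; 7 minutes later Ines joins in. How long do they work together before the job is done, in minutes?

In the first 7 minutes Dmitri alone does 7/8 of the job, leaving 1/8.
Once everyone is working, combined rate: 1/8 + 1/7 = (7 + 8)/56 = 15/56 per minute.
Remaining 1/8 at 15/56 per minute takes 7/15 minutes.

7/15 minutes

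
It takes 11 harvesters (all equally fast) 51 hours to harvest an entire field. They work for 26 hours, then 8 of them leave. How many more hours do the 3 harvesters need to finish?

One harvester does 1/561 of the job per hour.
After 26 hours with 11 harvesters, 26/51 is done (25/51 left).
With 3 harvesters the rate is 3/561 = 1/187, so the rest takes 25/51 ÷ 1/187 = 275/3 hours.

275/3 hours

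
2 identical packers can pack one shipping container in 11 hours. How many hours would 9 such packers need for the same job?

22/9 hours

Total work is 2·11 = 22 packer-hours.
With 9 packers: 22/9 hours.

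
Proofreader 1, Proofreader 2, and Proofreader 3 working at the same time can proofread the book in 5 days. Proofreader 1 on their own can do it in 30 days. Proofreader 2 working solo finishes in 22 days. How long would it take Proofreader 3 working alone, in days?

Combined rate is 1/5 per day.
Known contribution: 1/30 + 1/22 = (11 + 15)/330 = 26/330 = 13/165 per day.
So Proofreader 3's rate is 1/5 − 13/165 = 4/33, meaning 33/4 days alone.

33/4 days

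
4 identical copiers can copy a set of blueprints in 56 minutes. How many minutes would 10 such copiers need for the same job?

112/5 minutes

Total work is 4·56 = 224 copier-minutes.
With 10 copiers: 224/10 = 112/5 minutes.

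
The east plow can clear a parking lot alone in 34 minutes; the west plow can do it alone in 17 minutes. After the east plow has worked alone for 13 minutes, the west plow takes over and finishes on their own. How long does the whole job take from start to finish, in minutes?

47/2 minutes

In 13 minutes the east plow does 13/34 of the job, leaving 21/34.
The west plow works at 1/17 per minute, so finishing takes 21/34 ÷ 1/17 = 21/2 minutes.
Total time = 13 + 21/2 = 47/2 minutes.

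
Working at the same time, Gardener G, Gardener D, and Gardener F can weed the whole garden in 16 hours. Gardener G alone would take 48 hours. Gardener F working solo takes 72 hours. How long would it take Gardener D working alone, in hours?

36 hours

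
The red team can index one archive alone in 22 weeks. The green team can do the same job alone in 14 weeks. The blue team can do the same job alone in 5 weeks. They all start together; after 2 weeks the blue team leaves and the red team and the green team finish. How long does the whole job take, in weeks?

In the first 2 weeks the combined rate is 122/385, so 244/385 of the job is done, leaving 141/385.
After the blue team leaves the rate is 9/77 per week; the remaining 141/385 takes 47/15 weeks.
Total = 2 + 47/15 = 77/15 weeks.

77/15 weeks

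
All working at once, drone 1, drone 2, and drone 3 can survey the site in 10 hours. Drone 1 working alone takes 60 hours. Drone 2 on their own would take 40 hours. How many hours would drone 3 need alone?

120/7 hours

Combined rate is 1/10 per hour.
Known contribution: 1/60 + 1/40 = (2 + 3)/120 = 5/120 = 1/24 per hour.
So drone 3's rate is 1/10 − 1/24 = 7/120, meaning 120/7 hours alone.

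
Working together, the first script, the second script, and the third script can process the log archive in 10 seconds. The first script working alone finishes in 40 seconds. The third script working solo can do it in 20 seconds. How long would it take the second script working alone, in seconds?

40 seconds

Combined rate is 1/10 per second.
Known contribution: 1/40 + 1/20 = (1 + 2)/40 = 3/40 per second.
So the second script's rate is 1/10 − 3/40 = 1/40, meaning 40 seconds alone.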